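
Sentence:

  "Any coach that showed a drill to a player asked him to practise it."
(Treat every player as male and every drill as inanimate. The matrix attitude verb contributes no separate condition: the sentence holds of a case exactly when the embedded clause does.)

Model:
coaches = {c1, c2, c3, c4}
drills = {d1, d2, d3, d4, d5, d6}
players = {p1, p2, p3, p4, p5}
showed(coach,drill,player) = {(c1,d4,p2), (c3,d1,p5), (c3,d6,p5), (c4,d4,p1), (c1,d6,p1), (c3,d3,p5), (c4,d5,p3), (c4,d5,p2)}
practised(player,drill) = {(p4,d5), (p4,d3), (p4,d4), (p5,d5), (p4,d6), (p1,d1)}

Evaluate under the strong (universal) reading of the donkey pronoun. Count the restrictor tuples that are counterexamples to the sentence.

8

"him" takes "a player" as antecedent and "it" takes "a drill"; both are donkey pronouns co-varying with the restrictor.
Strong reading: for every (c,d,p) with showed(c,d,p), practised(p,d).
Restrictor triples: (c1,d4,p2)→practised(p2,d4) ✗  (c1,d6,p1)→practised(p1,d6) ✗  (c3,d1,p5)→practised(p5,d1) ✗  (c3,d3,p5)→practised(p5,d3) ✗  (c3,d6,p5)→practised(p5,d6) ✗  (c4,d4,p1)→practised(p1,d4) ✗  (c4,d5,p2)→practised(p2,d5) ✗  (c4,d5,p3)→practised(p3,d5) ✗
Counterexamples (restrictor triples failing the scope): 8.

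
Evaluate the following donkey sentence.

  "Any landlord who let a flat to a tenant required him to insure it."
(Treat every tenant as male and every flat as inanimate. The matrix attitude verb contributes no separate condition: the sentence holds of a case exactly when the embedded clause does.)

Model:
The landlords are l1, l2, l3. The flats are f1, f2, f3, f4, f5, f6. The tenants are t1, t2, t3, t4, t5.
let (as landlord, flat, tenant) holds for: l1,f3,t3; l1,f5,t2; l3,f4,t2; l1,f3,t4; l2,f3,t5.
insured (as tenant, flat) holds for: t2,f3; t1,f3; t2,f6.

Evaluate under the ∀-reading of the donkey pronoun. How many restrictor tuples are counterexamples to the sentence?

5

"him" takes "a tenant" as antecedent and "it" takes "a flat"; both are donkey pronouns co-varying with the restrictor.
Strong reading: for every (l,f,t) with let(l,f,t), insured(t,f).
Restrictor triples: (l1,f3,t3)→insured(t3,f3) ✗  (l1,f3,t4)→insured(t4,f3) ✗  (l1,f5,t2)→insured(t2,f5) ✗  (l2,f3,t5)→insured(t5,f3) ✗  (l3,f4,t2)→insured(t2,f4) ✗
Counterexamples (restrictor triples failing the scope): 5.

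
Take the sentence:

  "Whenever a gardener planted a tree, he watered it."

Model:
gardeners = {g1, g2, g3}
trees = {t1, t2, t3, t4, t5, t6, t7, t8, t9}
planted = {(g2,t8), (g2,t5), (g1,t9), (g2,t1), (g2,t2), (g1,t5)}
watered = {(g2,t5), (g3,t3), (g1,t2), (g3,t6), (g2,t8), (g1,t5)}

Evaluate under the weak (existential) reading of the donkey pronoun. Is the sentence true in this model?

True

"it" takes "a tree" as antecedent — a donkey pronoun bound across the clause boundary.
Weak reading: every gardener g with some planted-tree has at least one planted-tree t such that watered(g,t).
Per gardener: g1:✓  g2:✓
Every gardener in the restrictor has a witness.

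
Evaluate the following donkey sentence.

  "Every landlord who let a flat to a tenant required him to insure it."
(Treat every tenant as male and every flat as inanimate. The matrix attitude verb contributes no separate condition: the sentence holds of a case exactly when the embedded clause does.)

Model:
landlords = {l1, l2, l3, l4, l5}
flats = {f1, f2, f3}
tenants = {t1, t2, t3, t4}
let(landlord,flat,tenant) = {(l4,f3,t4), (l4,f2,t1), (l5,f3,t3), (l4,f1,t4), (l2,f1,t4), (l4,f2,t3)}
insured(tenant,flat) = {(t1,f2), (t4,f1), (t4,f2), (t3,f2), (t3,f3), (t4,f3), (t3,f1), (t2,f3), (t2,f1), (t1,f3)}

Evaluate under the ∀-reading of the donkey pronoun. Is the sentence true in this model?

True

"him" takes "a tenant" as antecedent and "it" takes "a flat"; both are donkey pronouns co-varying with the restrictor.
Strong reading: for every (l,f,t) with let(l,f,t), insured(t,f).
Restrictor triples: (l2,f1,t4)→insured(t4,f1) ✓  (l4,f1,t4)→insured(t4,f1) ✓  (l4,f2,t1)→insured(t1,f2) ✓  (l4,f2,t3)→insured(t3,f2) ✓  (l4,f3,t4)→insured(t4,f3) ✓  (l5,f3,t3)→insured(t3,f3) ✓
Every restrictor triple satisfies the scope.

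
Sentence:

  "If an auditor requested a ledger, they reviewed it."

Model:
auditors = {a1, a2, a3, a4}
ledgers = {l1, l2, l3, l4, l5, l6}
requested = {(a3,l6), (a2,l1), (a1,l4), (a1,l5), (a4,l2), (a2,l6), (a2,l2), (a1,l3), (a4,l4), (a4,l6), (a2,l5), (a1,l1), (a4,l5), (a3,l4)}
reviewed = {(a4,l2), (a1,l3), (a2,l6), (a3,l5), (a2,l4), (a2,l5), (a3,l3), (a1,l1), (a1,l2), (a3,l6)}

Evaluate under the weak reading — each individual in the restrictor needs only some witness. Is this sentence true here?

True

"it" takes "a ledger" as antecedent — a donkey pronoun bound across the clause boundary.
Weak reading: every auditor a with some requested-ledger has at least one requested-ledger l such that reviewed(a,l).
Per auditor: a1:✓  a2:✓  a3:✓  a4:✓
Every auditor in the restrictor has a witness.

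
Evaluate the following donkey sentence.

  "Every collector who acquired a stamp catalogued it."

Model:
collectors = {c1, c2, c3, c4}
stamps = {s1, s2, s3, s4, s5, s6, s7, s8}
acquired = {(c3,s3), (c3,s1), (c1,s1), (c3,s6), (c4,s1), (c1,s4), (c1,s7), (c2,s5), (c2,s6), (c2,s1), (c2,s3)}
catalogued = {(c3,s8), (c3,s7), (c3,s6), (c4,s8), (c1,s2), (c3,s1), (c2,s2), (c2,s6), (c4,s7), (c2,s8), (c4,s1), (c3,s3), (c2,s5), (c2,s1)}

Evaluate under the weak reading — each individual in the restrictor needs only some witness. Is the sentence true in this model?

"it" takes "a stamp" as antecedent — a donkey pronoun bound across the clause boundary.
Weak reading: every collector c with some acquired-stamp has at least one acquired-stamp s such that catalogued(c,s).
Per collector: c1:✗  c2:✓  c3:✓  c4:✓
c1 has no witness among its acquired-stamps.

False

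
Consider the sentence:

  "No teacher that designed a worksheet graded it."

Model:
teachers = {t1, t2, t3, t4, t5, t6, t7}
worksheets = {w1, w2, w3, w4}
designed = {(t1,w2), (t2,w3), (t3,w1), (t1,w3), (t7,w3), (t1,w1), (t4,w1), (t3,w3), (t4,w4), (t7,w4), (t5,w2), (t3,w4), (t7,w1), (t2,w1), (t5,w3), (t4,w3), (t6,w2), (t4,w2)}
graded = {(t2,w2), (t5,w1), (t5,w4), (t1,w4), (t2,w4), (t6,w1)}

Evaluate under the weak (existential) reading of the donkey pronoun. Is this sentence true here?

"it" takes "a worksheet" as antecedent — a donkey pronoun bound across the clause boundary.
Truth condition: for no (t,w) with designed(t,w) does graded(t,w) hold.
Restrictor pairs — does the scope hold? (t1,w1):fails  (t1,w2):fails  (t1,w3):fails  (t2,w1):fails  (t2,w3):fails  (t3,w1):fails  (t3,w3):fails  (t3,w4):fails  (t4,w1):fails  (t4,w2):fails  (t4,w3):fails  (t4,w4):fails  (t5,w2):fails  (t5,w3):fails  (t6,w2):fails  (t7,w1):fails  (t7,w3):fails  (t7,w4):fails
Scope holds for no restrictor pair, so the sentence is true.

True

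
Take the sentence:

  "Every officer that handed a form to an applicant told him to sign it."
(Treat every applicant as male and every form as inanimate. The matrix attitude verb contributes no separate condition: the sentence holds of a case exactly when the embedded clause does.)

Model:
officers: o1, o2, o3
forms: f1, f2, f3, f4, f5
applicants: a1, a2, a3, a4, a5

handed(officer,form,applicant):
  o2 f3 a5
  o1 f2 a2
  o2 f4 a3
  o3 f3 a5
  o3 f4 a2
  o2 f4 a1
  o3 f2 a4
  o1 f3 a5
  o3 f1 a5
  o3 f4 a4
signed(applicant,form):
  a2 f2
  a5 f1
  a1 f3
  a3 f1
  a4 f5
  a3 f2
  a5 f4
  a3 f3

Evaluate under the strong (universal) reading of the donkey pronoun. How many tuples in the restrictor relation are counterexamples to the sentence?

"him" takes "an applicant" as antecedent and "it" takes "a form"; both are donkey pronouns co-varying with the restrictor.
Strong reading: for every (o,f,a) with handed(o,f,a), signed(a,f).
Restrictor triples: (o1,f2,a2)→signed(a2,f2) ✓  (o1,f3,a5)→signed(a5,f3) ✗  (o2,f3,a5)→signed(a5,f3) ✗  (o2,f4,a1)→signed(a1,f4) ✗  (o2,f4,a3)→signed(a3,f4) ✗  (o3,f1,a5)→signed(a5,f1) ✓  (o3,f2,a4)→signed(a4,f2) ✗  (o3,f3,a5)→signed(a5,f3) ✗  (o3,f4,a2)→signed(a2,f4) ✗  (o3,f4,a4)→signed(a4,f4) ✗
Counterexamples (restrictor triples failing the scope): 8.

8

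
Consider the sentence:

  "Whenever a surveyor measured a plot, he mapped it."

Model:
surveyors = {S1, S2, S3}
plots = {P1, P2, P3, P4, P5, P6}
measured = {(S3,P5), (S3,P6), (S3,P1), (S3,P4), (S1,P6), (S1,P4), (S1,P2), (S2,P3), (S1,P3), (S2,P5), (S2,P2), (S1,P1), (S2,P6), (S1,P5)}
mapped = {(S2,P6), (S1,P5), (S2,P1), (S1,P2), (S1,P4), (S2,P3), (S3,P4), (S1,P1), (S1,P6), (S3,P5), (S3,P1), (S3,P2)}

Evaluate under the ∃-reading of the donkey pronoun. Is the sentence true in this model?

True

"it" takes "a plot" as antecedent — a donkey pronoun bound across the clause boundary.
Weak reading: every surveyor s with some measured-plot has at least one measured-plot p such that mapped(s,p).
Per surveyor: S1:✓  S2:✓  S3:✓
Every surveyor in the restrictor has a witness.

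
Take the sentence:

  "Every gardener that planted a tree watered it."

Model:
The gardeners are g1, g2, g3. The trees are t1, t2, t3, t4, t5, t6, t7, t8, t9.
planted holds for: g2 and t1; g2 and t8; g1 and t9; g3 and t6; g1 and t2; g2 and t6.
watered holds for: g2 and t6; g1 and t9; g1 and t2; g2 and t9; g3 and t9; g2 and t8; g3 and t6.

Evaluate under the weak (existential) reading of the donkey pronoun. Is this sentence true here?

"it" takes "a tree" as antecedent — a donkey pronoun bound across the clause boundary.
Weak reading: every gardener g with some planted-tree has at least one planted-tree t such that watered(g,t).
Per gardener: g1:✓  g2:✓  g3:✓
Every gardener in the restrictor has a witness.

True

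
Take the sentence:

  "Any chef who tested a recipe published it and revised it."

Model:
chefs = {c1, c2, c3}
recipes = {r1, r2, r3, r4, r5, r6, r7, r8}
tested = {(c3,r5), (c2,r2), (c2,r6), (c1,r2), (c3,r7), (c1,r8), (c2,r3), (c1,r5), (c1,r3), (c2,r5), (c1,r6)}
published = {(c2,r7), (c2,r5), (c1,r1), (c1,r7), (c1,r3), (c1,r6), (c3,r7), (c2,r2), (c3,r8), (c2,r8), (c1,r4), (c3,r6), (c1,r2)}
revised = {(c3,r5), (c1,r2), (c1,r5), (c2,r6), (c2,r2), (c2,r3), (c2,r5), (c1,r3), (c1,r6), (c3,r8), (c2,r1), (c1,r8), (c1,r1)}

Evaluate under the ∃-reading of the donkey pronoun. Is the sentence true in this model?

"it" takes "a recipe" as antecedent — a donkey pronoun bound across the clause boundary.
Weak reading: every chef c with some tested-recipe has at least one tested-recipe r such that published(c,r) ∧ revised(c,r).
Per chef: c1:✓  c2:✓  c3:✗
c3 has no witness among its tested-recipes.

False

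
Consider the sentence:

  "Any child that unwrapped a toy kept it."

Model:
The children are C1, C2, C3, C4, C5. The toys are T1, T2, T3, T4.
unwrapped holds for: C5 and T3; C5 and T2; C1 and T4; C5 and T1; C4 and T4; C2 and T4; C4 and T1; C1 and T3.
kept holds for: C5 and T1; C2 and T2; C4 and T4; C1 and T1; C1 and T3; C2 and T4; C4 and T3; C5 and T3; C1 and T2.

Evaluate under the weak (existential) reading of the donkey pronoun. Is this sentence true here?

True

"it" takes "a toy" as antecedent — a donkey pronoun bound across the clause boundary.
Weak reading: every child c with some unwrapped-toy has at least one unwrapped-toy t such that kept(c,t).
Per child: C1:✓  C2:✓  C4:✓  C5:✓
Every child in the restrictor has a witness.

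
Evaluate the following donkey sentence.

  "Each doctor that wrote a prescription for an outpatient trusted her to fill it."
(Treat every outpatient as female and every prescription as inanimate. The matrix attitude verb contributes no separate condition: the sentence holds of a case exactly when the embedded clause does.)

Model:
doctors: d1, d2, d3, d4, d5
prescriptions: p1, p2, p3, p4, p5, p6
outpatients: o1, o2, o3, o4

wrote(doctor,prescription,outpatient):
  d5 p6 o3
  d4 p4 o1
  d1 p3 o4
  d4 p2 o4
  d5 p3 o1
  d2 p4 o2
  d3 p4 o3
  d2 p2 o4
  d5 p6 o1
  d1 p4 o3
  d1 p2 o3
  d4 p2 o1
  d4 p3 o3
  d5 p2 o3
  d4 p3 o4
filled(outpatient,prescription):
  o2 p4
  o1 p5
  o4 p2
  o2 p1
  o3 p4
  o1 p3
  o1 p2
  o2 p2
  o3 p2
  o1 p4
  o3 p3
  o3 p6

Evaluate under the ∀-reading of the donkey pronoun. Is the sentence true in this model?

"her" takes "an outpatient" as antecedent and "it" takes "a prescription"; both are donkey pronouns co-varying with the restrictor.
Strong reading: for every (d,p,o) with wrote(d,p,o), filled(o,p).
Restrictor triples: (d1,p2,o3)→filled(o3,p2) ✓  (d1,p3,o4)→filled(o4,p3) ✗  (d1,p4,o3)→filled(o3,p4) ✓  (d2,p2,o4)→filled(o4,p2) ✓  (d2,p4,o2)→filled(o2,p4) ✓  (d3,p4,o3)→filled(o3,p4) ✓  (d4,p2,o1)→filled(o1,p2) ✓  (d4,p2,o4)→filled(o4,p2) ✓  (d4,p3,o3)→filled(o3,p3) ✓  (d4,p3,o4)→filled(o4,p3) ✗  (d4,p4,o1)→filled(o1,p4) ✓  (d5,p2,o3)→filled(o3,p2) ✓  (d5,p3,o1)→filled(o1,p3) ✓  (d5,p6,o1)→filled(o1,p6) ✗  (d5,p6,o3)→filled(o3,p6) ✓
Counterexample: (d1,p3,o4) — filled(o4,p3) does not hold.

False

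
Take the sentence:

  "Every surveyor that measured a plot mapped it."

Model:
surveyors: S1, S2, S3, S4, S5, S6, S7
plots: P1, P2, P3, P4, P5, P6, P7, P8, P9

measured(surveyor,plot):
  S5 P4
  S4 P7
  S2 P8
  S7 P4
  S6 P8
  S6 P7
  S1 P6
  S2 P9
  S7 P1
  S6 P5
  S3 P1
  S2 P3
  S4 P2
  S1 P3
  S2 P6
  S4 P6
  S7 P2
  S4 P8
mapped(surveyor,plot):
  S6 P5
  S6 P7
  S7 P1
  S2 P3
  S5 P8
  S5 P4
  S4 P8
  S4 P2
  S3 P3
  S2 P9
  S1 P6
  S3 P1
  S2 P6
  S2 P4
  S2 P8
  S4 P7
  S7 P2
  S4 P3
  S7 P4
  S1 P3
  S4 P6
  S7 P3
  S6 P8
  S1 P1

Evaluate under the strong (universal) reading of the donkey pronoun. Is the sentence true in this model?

True

"it" takes "a plot" as antecedent — a donkey pronoun bound across the clause boundary.
Strong reading: for every (s,p) with measured(s,p), mapped(s,p).
Restrictor pairs: (S1,P3) ✓  (S1,P6) ✓  (S2,P3) ✓  (S2,P6) ✓  (S2,P8) ✓  (S2,P9) ✓  (S3,P1) ✓  (S4,P2) ✓  (S4,P6) ✓  (S4,P7) ✓  (S4,P8) ✓  (S5,P4) ✓  (S6,P5) ✓  (S6,P7) ✓  (S6,P8) ✓  (S7,P1) ✓  (S7,P2) ✓  (S7,P4) ✓
Every restrictor pair satisfies the scope.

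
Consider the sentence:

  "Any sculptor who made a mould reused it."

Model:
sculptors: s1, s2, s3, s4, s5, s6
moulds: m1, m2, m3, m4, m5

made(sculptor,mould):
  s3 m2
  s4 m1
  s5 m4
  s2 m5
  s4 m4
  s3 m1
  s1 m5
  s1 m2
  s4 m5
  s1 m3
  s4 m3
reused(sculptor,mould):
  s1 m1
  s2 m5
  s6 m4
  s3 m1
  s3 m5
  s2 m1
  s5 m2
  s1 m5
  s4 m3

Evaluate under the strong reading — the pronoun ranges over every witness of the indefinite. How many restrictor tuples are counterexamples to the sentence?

7

"it" takes "a mould" as antecedent — a donkey pronoun bound across the clause boundary.
Strong reading: for every (s,m) with made(s,m), reused(s,m).
Restrictor pairs: (s1,m2) ✗  (s1,m3) ✗  (s1,m5) ✓  (s2,m5) ✓  (s3,m1) ✓  (s3,m2) ✗  (s4,m1) ✗  (s4,m3) ✓  (s4,m4) ✗  (s4,m5) ✗  (s5,m4) ✗
Counterexamples (restrictor pairs failing the scope): 7.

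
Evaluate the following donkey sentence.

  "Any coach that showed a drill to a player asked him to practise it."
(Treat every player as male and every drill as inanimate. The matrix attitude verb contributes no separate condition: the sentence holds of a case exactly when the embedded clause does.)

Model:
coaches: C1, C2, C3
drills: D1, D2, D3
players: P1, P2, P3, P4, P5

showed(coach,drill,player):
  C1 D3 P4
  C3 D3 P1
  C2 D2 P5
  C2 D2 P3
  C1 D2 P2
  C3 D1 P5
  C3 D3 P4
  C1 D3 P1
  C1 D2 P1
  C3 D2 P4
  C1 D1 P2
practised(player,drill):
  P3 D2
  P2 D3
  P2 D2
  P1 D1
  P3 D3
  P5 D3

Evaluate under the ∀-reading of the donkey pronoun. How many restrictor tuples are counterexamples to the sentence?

"him" takes "a player" as antecedent and "it" takes "a drill"; both are donkey pronouns co-varying with the restrictor.
Strong reading: for every (c,d,p) with showed(c,d,p), practised(p,d).
Restrictor triples: (C1,D1,P2)→practised(P2,D1) ✗  (C1,D2,P1)→practised(P1,D2) ✗  (C1,D2,P2)→practised(P2,D2) ✓  (C1,D3,P1)→practised(P1,D3) ✗  (C1,D3,P4)→practised(P4,D3) ✗  (C2,D2,P3)→practised(P3,D2) ✓  (C2,D2,P5)→practised(P5,D2) ✗  (C3,D1,P5)→practised(P5,D1) ✗  (C3,D2,P4)→practised(P4,D2) ✗  (C3,D3,P1)→practised(P1,D3) ✗  (C3,D3,P4)→practised(P4,D3) ✗
Counterexamples (restrictor triples failing the scope): 9.

9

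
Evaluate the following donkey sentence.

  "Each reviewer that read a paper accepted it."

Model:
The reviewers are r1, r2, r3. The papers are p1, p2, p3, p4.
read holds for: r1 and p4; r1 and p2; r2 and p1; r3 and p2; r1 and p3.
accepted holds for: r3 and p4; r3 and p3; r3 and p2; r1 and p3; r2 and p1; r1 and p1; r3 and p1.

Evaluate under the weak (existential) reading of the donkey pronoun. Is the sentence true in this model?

"it" takes "a paper" as antecedent — a donkey pronoun bound across the clause boundary.
Weak reading: every reviewer r with some read-paper has at least one read-paper p such that accepted(r,p).
Per reviewer: r1:✓  r2:✓  r3:✓
Every reviewer in the restrictor has a witness.

True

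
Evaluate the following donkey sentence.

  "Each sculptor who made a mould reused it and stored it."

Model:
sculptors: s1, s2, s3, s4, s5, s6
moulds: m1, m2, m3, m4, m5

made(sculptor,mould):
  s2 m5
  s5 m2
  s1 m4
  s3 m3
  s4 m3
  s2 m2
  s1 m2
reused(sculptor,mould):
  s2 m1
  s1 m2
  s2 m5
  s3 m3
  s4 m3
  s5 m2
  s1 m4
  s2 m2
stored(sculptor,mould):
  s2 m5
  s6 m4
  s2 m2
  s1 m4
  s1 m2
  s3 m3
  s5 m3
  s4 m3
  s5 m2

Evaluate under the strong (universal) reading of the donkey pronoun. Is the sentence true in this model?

"it" takes "a mould" as antecedent — a donkey pronoun bound across the clause boundary.
Strong reading: for every (s,m) with made(s,m), reused(s,m) ∧ stored(s,m).
Restrictor pairs: (s1,m2) ✓  (s1,m4) ✓  (s2,m2) ✓  (s2,m5) ✓  (s3,m3) ✓  (s4,m3) ✓  (s5,m2) ✓
Every restrictor pair satisfies the scope.

True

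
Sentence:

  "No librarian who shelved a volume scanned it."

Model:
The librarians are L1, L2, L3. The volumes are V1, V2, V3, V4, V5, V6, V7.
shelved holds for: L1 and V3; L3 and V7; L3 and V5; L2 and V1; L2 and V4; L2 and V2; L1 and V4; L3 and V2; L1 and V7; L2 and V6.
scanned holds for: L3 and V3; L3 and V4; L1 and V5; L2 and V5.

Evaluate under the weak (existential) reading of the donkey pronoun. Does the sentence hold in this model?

True

"it" takes "a volume" as antecedent — a donkey pronoun bound across the clause boundary.
Truth condition: for no (l,v) with shelved(l,v) does scanned(l,v) hold.
Restrictor pairs — does the scope hold? (L1,V3):fails  (L1,V4):fails  (L1,V7):fails  (L2,V1):fails  (L2,V2):fails  (L2,V4):fails  (L2,V6):fails  (L3,V2):fails  (L3,V5):fails  (L3,V7):fails
Scope holds for no restrictor pair, so the sentence is true.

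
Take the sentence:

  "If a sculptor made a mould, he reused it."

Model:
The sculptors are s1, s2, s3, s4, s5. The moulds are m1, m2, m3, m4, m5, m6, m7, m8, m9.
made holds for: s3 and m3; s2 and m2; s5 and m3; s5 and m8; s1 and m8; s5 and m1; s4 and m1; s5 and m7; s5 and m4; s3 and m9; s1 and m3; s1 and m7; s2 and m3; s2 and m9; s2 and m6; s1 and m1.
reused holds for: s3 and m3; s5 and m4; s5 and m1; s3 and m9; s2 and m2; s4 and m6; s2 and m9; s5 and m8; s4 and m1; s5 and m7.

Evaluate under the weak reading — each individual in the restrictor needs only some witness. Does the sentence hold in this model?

False

"it" takes "a mould" as antecedent — a donkey pronoun bound across the clause boundary.
Weak reading: every sculptor s with some made-mould has at least one made-mould m such that reused(s,m).
Per sculptor: s1:✗  s2:✓  s3:✓  s4:✓  s5:✓
s1 has no witness among its made-moulds.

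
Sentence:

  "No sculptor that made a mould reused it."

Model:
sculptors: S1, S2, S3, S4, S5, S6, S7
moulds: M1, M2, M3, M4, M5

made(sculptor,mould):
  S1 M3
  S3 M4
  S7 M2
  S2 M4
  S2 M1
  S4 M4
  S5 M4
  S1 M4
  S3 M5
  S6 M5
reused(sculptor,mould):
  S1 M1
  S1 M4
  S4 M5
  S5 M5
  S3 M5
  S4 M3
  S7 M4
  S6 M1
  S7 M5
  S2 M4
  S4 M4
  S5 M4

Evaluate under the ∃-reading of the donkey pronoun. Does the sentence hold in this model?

"it" takes "a mould" as antecedent — a donkey pronoun bound across the clause boundary.
Truth condition: for no (s,m) with made(s,m) does reused(s,m) hold.
Restrictor pairs — does the scope hold? (S1,M3):fails  (S1,M4):holds  (S2,M1):fails  (S2,M4):holds  (S3,M4):fails  (S3,M5):holds  (S4,M4):holds  (S5,M4):holds  (S6,M5):fails  (S7,M2):fails
Scope holds for 5 pair(s), so the sentence is false.

False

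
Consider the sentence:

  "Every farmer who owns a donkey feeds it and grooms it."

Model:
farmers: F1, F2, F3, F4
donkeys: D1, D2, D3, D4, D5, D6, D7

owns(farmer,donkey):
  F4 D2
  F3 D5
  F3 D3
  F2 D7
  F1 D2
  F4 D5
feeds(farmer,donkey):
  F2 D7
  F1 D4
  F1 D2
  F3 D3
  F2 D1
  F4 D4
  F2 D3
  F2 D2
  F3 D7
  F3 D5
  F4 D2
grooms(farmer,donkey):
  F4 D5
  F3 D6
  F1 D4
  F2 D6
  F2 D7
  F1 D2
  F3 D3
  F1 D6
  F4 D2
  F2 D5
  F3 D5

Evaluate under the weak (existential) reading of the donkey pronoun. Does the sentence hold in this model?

True

"it" takes "a donkey" as antecedent — a donkey pronoun bound across the clause boundary.
Weak reading: every farmer f with some owns-donkey has at least one owns-donkey d such that feeds(f,d) ∧ grooms(f,d).
Per farmer: F1:✓  F2:✓  F3:✓  F4:✓
Every farmer in the restrictor has a witness.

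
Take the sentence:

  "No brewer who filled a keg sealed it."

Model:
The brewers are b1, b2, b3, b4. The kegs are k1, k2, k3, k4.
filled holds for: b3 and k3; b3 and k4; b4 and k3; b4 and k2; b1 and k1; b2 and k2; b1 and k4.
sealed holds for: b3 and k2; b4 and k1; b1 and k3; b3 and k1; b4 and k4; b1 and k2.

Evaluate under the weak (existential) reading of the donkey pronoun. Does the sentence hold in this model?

"it" takes "a keg" as antecedent — a donkey pronoun bound across the clause boundary.
Truth condition: for no (b,k) with filled(b,k) does sealed(b,k) hold.
Restrictor pairs — does the scope hold? (b1,k1):fails  (b1,k4):fails  (b2,k2):fails  (b3,k3):fails  (b3,k4):fails  (b4,k2):fails  (b4,k3):fails
Scope holds for no restrictor pair, so the sentence is true.

True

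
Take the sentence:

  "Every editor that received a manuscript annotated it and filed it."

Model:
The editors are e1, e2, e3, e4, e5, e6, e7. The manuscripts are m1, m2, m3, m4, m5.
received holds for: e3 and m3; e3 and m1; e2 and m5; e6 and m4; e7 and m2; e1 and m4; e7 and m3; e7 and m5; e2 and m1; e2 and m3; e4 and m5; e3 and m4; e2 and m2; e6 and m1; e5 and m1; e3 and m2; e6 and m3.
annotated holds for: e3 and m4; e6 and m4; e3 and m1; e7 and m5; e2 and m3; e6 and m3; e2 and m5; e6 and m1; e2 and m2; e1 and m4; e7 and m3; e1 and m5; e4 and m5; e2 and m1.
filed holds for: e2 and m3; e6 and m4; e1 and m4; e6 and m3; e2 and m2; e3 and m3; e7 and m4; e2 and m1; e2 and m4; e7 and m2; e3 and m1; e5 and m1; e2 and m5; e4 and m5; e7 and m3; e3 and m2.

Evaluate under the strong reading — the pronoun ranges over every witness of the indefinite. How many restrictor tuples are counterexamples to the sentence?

"it" takes "a manuscript" as antecedent — a donkey pronoun bound across the clause boundary.
Strong reading: for every (e,m) with received(e,m), annotated(e,m) ∧ filed(e,m).
Restrictor pairs: (e1,m4) ✓  (e2,m1) ✓  (e2,m2) ✓  (e2,m3) ✓  (e2,m5) ✓  (e3,m1) ✓  (e3,m2) ✗  (e3,m3) ✗  (e3,m4) ✗  (e4,m5) ✓  (e5,m1) ✗  (e6,m1) ✗  (e6,m3) ✓  (e6,m4) ✓  (e7,m2) ✗  (e7,m3) ✓  (e7,m5) ✗
Counterexamples (restrictor pairs failing the scope): 7.

7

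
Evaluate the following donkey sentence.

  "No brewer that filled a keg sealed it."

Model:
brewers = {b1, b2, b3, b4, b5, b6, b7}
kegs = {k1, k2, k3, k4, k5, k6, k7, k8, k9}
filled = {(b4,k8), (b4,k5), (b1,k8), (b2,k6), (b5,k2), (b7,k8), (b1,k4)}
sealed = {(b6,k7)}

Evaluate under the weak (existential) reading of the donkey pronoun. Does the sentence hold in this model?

True

"it" takes "a keg" as antecedent — a donkey pronoun bound across the clause boundary.
Truth condition: for no (b,k) with filled(b,k) does sealed(b,k) hold.
Restrictor pairs — does the scope hold? (b1,k4):fails  (b1,k8):fails  (b2,k6):fails  (b4,k5):fails  (b4,k8):fails  (b5,k2):fails  (b7,k8):fails
Scope holds for no restrictor pair, so the sentence is true.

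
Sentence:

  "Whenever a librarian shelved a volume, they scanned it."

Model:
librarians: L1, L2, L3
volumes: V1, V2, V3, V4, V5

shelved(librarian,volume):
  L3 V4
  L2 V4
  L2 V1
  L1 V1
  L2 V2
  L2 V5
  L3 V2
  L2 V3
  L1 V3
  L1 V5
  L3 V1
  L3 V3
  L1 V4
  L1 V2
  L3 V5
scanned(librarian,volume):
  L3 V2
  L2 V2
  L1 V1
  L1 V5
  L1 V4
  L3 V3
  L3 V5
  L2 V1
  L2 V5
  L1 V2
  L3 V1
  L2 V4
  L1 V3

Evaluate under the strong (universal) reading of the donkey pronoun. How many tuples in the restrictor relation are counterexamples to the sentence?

2

"it" takes "a volume" as antecedent — a donkey pronoun bound across the clause boundary.
Strong reading: for every (l,v) with shelved(l,v), scanned(l,v).
Restrictor pairs: (L1,V1) ✓  (L1,V2) ✓  (L1,V3) ✓  (L1,V4) ✓  (L1,V5) ✓  (L2,V1) ✓  (L2,V2) ✓  (L2,V3) ✗  (L2,V4) ✓  (L2,V5) ✓  (L3,V1) ✓  (L3,V2) ✓  (L3,V3) ✓  (L3,V4) ✗  (L3,V5) ✓
Counterexamples (restrictor pairs failing the scope): 2.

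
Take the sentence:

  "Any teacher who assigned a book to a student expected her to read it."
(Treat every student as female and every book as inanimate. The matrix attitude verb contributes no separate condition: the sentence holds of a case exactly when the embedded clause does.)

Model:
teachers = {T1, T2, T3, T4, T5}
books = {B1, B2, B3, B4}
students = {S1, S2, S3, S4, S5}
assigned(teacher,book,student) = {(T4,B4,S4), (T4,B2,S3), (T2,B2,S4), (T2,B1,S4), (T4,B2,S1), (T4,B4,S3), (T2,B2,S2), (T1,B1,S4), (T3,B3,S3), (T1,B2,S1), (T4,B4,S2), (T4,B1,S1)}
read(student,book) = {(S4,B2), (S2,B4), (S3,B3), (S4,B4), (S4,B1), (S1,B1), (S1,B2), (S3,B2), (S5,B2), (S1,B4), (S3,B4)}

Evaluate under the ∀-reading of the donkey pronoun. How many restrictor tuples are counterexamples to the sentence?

1

"her" takes "a student" as antecedent and "it" takes "a book"; both are donkey pronouns co-varying with the restrictor.
Strong reading: for every (t,b,s) with assigned(t,b,s), read(s,b).
Restrictor triples: (T1,B1,S4)→read(S4,B1) ✓  (T1,B2,S1)→read(S1,B2) ✓  (T2,B1,S4)→read(S4,B1) ✓  (T2,B2,S2)→read(S2,B2) ✗  (T2,B2,S4)→read(S4,B2) ✓  (T3,B3,S3)→read(S3,B3) ✓  (T4,B1,S1)→read(S1,B1) ✓  (T4,B2,S1)→read(S1,B2) ✓  (T4,B2,S3)→read(S3,B2) ✓  (T4,B4,S2)→read(S2,B4) ✓  (T4,B4,S3)→read(S3,B4) ✓  (T4,B4,S4)→read(S4,B4) ✓
Counterexamples (restrictor triples failing the scope): 1.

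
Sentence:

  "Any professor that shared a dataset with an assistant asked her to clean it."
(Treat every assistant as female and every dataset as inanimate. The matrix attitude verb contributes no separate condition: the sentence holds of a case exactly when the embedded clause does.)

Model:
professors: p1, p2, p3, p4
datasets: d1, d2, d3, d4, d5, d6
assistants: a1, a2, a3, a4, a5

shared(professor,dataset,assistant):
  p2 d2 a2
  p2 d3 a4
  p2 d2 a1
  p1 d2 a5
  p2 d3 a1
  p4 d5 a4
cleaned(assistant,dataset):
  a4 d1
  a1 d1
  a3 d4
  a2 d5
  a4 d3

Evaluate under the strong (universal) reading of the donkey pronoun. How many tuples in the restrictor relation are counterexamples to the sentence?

"her" takes "an assistant" as antecedent and "it" takes "a dataset"; both are donkey pronouns co-varying with the restrictor.
Strong reading: for every (p,d,a) with shared(p,d,a), cleaned(a,d).
Restrictor triples: (p1,d2,a5)→cleaned(a5,d2) ✗  (p2,d2,a1)→cleaned(a1,d2) ✗  (p2,d2,a2)→cleaned(a2,d2) ✗  (p2,d3,a1)→cleaned(a1,d3) ✗  (p2,d3,a4)→cleaned(a4,d3) ✓  (p4,d5,a4)→cleaned(a4,d5) ✗
Counterexamples (restrictor triples failing the scope): 5.

5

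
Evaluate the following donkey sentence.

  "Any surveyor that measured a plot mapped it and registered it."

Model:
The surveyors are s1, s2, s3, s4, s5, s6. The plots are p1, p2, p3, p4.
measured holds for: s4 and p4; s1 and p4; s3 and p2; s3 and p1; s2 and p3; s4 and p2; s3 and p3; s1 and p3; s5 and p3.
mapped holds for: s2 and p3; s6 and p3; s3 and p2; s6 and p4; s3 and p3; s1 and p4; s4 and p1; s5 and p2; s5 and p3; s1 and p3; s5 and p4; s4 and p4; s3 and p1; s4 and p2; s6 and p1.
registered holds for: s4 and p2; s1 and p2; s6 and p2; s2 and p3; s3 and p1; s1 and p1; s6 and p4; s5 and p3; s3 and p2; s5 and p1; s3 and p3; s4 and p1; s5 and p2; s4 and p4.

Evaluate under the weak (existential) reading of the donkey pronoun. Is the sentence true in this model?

"it" takes "a plot" as antecedent — a donkey pronoun bound across the clause boundary.
Weak reading: every surveyor s with some measured-plot has at least one measured-plot p such that mapped(s,p) ∧ registered(s,p).
Per surveyor: s1:✗  s2:✓  s3:✓  s4:✓  s5:✓
s1 has no witness among its measured-plots.

False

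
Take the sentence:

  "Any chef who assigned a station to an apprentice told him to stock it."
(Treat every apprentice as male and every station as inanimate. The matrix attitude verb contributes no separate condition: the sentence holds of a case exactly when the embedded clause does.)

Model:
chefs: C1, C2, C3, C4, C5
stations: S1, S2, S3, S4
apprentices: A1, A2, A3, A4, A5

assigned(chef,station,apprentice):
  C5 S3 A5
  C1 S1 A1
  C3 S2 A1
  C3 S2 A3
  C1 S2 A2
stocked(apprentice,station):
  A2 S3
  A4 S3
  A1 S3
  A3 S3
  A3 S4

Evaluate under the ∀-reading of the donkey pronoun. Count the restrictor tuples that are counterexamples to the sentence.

5

"him" takes "an apprentice" as antecedent and "it" takes "a station"; both are donkey pronouns co-varying with the restrictor.
Strong reading: for every (c,s,a) with assigned(c,s,a), stocked(a,s).
Restrictor triples: (C1,S1,A1)→stocked(A1,S1) ✗  (C1,S2,A2)→stocked(A2,S2) ✗  (C3,S2,A1)→stocked(A1,S2) ✗  (C3,S2,A3)→stocked(A3,S2) ✗  (C5,S3,A5)→stocked(A5,S3) ✗
Counterexamples (restrictor triples failing the scope): 5.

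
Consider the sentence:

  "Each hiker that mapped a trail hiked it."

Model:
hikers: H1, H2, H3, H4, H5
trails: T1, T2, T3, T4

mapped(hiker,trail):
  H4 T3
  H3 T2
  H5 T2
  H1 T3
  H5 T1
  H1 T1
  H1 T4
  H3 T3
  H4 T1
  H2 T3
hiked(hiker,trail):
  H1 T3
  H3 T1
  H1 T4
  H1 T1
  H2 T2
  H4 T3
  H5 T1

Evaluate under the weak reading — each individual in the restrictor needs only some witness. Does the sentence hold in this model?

"it" takes "a trail" as antecedent — a donkey pronoun bound across the clause boundary.
Weak reading: every hiker h with some mapped-trail has at least one mapped-trail t such that hiked(h,t).
Per hiker: H1:✓  H2:✗  H3:✗  H4:✓  H5:✓
H2 has no witness among its mapped-trails.

False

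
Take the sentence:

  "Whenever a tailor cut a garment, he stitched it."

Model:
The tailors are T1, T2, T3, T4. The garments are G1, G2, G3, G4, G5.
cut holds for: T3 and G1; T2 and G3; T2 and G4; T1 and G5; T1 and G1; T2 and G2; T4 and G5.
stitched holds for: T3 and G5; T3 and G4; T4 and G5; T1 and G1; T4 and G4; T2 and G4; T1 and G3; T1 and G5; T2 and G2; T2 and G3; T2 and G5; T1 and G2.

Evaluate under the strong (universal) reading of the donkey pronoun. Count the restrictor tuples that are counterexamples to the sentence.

1

"it" takes "a garment" as antecedent — a donkey pronoun bound across the clause boundary.
Strong reading: for every (t,g) with cut(t,g), stitched(t,g).
Restrictor pairs: (T1,G1) ✓  (T1,G5) ✓  (T2,G2) ✓  (T2,G3) ✓  (T2,G4) ✓  (T3,G1) ✗  (T4,G5) ✓
Counterexamples (restrictor pairs failing the scope): 1.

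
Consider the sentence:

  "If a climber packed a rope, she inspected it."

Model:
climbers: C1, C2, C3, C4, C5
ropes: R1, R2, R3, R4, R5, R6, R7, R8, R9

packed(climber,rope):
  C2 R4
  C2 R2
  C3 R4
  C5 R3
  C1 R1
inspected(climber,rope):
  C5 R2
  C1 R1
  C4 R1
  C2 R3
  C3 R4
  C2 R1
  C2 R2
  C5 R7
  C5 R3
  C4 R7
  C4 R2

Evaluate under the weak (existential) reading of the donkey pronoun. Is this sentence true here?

True

"it" takes "a rope" as antecedent — a donkey pronoun bound across the clause boundary.
Weak reading: every climber c with some packed-rope has at least one packed-rope r such that inspected(c,r).
Per climber: C1:✓  C2:✓  C3:✓  C5:✓
Every climber in the restrictor has a witness.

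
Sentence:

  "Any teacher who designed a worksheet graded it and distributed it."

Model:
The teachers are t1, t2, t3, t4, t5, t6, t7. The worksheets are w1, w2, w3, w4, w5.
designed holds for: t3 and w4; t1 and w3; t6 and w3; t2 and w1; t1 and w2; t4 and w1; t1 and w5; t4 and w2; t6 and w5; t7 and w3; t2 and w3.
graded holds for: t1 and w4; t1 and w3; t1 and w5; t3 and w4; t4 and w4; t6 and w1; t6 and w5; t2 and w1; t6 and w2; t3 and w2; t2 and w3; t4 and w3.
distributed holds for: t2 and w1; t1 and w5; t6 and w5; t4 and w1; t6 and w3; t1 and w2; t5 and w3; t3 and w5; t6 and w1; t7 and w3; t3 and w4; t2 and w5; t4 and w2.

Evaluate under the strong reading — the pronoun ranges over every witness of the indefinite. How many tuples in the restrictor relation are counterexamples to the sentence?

7

"it" takes "a worksheet" as antecedent — a donkey pronoun bound across the clause boundary.
Strong reading: for every (t,w) with designed(t,w), graded(t,w) ∧ distributed(t,w).
Restrictor pairs: (t1,w2) ✗  (t1,w3) ✗  (t1,w5) ✓  (t2,w1) ✓  (t2,w3) ✗  (t3,w4) ✓  (t4,w1) ✗  (t4,w2) ✗  (t6,w3) ✗  (t6,w5) ✓  (t7,w3) ✗
Counterexamples (restrictor pairs failing the scope): 7.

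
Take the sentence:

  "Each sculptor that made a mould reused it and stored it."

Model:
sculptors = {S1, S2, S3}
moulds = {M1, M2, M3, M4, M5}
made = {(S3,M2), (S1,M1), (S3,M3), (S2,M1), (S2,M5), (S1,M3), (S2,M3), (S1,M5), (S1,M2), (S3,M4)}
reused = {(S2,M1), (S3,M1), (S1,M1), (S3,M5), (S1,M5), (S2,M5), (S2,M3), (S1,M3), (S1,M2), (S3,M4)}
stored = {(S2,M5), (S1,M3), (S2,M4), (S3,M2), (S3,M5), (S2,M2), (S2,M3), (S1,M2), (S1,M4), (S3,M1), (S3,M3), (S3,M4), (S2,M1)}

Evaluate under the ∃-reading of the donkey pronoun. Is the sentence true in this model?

True

"it" takes "a mould" as antecedent — a donkey pronoun bound across the clause boundary.
Weak reading: every sculptor s with some made-mould has at least one made-mould m such that reused(s,m) ∧ stored(s,m).
Per sculptor: S1:✓  S2:✓  S3:✓
Every sculptor in the restrictor has a witness.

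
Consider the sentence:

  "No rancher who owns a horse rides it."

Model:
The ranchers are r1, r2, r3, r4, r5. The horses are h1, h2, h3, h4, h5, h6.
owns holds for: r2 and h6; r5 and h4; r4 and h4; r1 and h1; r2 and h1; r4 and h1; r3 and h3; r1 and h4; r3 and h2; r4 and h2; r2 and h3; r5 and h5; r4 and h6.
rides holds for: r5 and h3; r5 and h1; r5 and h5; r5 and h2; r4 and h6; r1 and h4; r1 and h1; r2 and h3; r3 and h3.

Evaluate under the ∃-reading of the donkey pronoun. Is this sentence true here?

False

"it" takes "a horse" as antecedent — a donkey pronoun bound across the clause boundary.
Truth condition: for no (r,h) with owns(r,h) does rides(r,h) hold.
Restrictor pairs — does the scope hold? (r1,h1):holds  (r1,h4):holds  (r2,h1):fails  (r2,h3):holds  (r2,h6):fails  (r3,h2):fails  (r3,h3):holds  (r4,h1):fails  (r4,h2):fails  (r4,h4):fails  (r4,h6):holds  (r5,h4):fails  (r5,h5):holds
Scope holds for 6 pair(s), so the sentence is false.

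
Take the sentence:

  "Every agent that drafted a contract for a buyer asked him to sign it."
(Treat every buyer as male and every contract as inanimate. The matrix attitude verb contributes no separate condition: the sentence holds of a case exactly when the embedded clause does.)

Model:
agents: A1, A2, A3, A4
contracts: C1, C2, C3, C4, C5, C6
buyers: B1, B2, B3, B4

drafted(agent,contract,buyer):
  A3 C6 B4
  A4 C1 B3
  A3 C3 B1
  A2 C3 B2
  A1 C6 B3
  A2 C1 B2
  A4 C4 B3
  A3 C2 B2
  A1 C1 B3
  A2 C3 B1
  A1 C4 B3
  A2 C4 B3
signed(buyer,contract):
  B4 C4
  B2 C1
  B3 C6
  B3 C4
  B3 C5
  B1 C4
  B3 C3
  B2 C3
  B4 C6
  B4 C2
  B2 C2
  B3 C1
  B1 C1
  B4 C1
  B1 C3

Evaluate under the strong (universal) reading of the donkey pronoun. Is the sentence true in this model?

True

"him" takes "a buyer" as antecedent and "it" takes "a contract"; both are donkey pronouns co-varying with the restrictor.
Strong reading: for every (a,c,b) with drafted(a,c,b), signed(b,c).
Restrictor triples: (A1,C1,B3)→signed(B3,C1) ✓  (A1,C4,B3)→signed(B3,C4) ✓  (A1,C6,B3)→signed(B3,C6) ✓  (A2,C1,B2)→signed(B2,C1) ✓  (A2,C3,B1)→signed(B1,C3) ✓  (A2,C3,B2)→signed(B2,C3) ✓  (A2,C4,B3)→signed(B3,C4) ✓  (A3,C2,B2)→signed(B2,C2) ✓  (A3,C3,B1)→signed(B1,C3) ✓  (A3,C6,B4)→signed(B4,C6) ✓  (A4,C1,B3)→signed(B3,C1) ✓  (A4,C4,B3)→signed(B3,C4) ✓
Every restrictor triple satisfies the scope.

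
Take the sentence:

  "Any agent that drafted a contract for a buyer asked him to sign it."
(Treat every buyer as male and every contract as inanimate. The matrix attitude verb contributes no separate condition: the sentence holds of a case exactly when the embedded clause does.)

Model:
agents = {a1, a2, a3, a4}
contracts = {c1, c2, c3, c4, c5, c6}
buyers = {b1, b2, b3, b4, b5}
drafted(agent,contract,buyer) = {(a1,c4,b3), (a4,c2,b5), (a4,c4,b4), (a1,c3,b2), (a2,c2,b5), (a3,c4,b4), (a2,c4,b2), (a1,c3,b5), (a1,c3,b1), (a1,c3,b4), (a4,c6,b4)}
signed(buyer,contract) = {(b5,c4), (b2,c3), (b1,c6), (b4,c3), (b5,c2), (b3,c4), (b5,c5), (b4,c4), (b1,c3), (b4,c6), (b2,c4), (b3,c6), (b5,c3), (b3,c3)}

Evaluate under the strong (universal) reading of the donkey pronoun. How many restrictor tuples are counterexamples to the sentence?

"him" takes "a buyer" as antecedent and "it" takes "a contract"; both are donkey pronouns co-varying with the restrictor.
Strong reading: for every (a,c,b) with drafted(a,c,b), signed(b,c).
Restrictor triples: (a1,c3,b1)→signed(b1,c3) ✓  (a1,c3,b2)→signed(b2,c3) ✓  (a1,c3,b4)→signed(b4,c3) ✓  (a1,c3,b5)→signed(b5,c3) ✓  (a1,c4,b3)→signed(b3,c4) ✓  (a2,c2,b5)→signed(b5,c2) ✓  (a2,c4,b2)→signed(b2,c4) ✓  (a3,c4,b4)→signed(b4,c4) ✓  (a4,c2,b5)→signed(b5,c2) ✓  (a4,c4,b4)→signed(b4,c4) ✓  (a4,c6,b4)→signed(b4,c6) ✓
Counterexamples (restrictor triples failing the scope): 0.

0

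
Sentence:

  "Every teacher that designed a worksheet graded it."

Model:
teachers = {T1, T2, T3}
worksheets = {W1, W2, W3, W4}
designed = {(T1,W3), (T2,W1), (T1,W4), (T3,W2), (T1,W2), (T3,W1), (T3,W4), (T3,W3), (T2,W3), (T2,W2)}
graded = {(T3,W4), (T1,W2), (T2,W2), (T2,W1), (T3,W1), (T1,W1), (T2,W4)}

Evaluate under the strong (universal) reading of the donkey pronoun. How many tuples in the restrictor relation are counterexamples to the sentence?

"it" takes "a worksheet" as antecedent — a donkey pronoun bound across the clause boundary.
Strong reading: for every (t,w) with designed(t,w), graded(t,w).
Restrictor pairs: (T1,W2) ✓  (T1,W3) ✗  (T1,W4) ✗  (T2,W1) ✓  (T2,W2) ✓  (T2,W3) ✗  (T3,W1) ✓  (T3,W2) ✗  (T3,W3) ✗  (T3,W4) ✓
Counterexamples (restrictor pairs failing the scope): 5.

5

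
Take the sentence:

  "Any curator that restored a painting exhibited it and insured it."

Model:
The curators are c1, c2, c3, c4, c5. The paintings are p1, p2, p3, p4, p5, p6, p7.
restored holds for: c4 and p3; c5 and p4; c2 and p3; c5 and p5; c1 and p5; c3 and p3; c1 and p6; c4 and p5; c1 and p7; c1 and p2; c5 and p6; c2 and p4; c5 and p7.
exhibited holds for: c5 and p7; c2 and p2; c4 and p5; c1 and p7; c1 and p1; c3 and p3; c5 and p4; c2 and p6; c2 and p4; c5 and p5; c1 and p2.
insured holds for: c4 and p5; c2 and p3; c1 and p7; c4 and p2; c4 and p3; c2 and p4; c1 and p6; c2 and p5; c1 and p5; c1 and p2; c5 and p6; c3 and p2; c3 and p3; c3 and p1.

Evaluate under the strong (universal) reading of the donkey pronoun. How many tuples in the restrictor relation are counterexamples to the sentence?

8

"it" takes "a painting" as antecedent — a donkey pronoun bound across the clause boundary.
Strong reading: for every (c,p) with restored(c,p), exhibited(c,p) ∧ insured(c,p).
Restrictor pairs: (c1,p2) ✓  (c1,p5) ✗  (c1,p6) ✗  (c1,p7) ✓  (c2,p3) ✗  (c2,p4) ✓  (c3,p3) ✓  (c4,p3) ✗  (c4,p5) ✓  (c5,p4) ✗  (c5,p5) ✗  (c5,p6) ✗  (c5,p7) ✗
Counterexamples (restrictor pairs failing the scope): 8.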